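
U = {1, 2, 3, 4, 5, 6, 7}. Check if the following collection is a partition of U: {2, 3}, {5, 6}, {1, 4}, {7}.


A partition requires: (1) non-empty parts, (2) pairwise disjoint, (3) union = U
Parts: {2, 3}, {5, 6}, {1, 4}, {7}
Union of parts: {1, 2, 3, 4, 5, 6, 7}
U = {1, 2, 3, 4, 5, 6, 7}
All non-empty? True
Pairwise disjoint? True
Covers U? True

Yes, valid partition


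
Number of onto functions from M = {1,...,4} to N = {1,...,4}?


n = |M| = 4, k = |N| = 4. Surjections via inclusion-exclusion:
S(n,k) = Σ(-1)^i × C(k,i) × (k-i)^n, i=0 to k
i=0: (-1)^0×C(4,0)×4^4 = 256
i=1: (-1)^1×C(4,1)×3^4 = -324
i=2: (-1)^2×C(4,2)×2^4 = 96
i=3: (-1)^3×C(4,3)×1^4 = -4
i=4: (-1)^4×C(4,4)×0^4 = 0
Total = 24

Number of surjections = 24


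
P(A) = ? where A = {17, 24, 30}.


|A| = 3, so |P(A)| = 2^3 = 8
Enumerate subsets by cardinality (0 to 3):
∅, {17}, {24}, {30}, {17, 24}, {17, 30}, {24, 30}, {17, 24, 30}

P(A) has 8 subsets: ∅, {17}, {24}, {30}, {17, 24}, {17, 30}, {24, 30}, {17, 24, 30}


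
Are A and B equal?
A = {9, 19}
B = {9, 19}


Two sets are equal iff they have exactly the same elements.
A = {9, 19}
B = {9, 19}
Same elements → A = B

Yes, A = B


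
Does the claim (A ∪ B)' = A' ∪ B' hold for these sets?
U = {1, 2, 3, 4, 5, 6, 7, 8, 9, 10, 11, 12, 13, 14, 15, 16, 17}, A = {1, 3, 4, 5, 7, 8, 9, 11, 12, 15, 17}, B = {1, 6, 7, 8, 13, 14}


LHS: A ∪ B = {1, 3, 4, 5, 6, 7, 8, 9, 11, 12, 13, 14, 15, 17}
(A ∪ B)' = U \ (A ∪ B) = {2, 10, 16}
A' = {2, 6, 10, 13, 14, 16}, B' = {2, 3, 4, 5, 9, 10, 11, 12, 15, 16, 17}
Claimed RHS: A' ∪ B' = {2, 3, 4, 5, 6, 9, 10, 11, 12, 13, 14, 15, 16, 17}
Identity is INVALID: LHS = {2, 10, 16} but the RHS claimed here equals {2, 3, 4, 5, 6, 9, 10, 11, 12, 13, 14, 15, 16, 17}. The correct form is (A ∪ B)' = A' ∩ B'.

Identity is invalid: (A ∪ B)' = {2, 10, 16} but A' ∪ B' = {2, 3, 4, 5, 6, 9, 10, 11, 12, 13, 14, 15, 16, 17}. The correct De Morgan law is (A ∪ B)' = A' ∩ B'.


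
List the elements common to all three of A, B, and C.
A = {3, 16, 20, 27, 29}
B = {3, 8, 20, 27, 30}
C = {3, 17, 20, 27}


A ∩ B = {3, 20, 27}
(A ∩ B) ∩ C = {3, 20, 27}

A ∩ B ∩ C = {3, 20, 27}


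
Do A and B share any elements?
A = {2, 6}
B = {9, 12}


Disjoint means A ∩ B = ∅.
A ∩ B = ∅
A ∩ B = ∅, so A and B are disjoint.

No — A and B share no elements (A ∩ B = ∅), so they are disjoint


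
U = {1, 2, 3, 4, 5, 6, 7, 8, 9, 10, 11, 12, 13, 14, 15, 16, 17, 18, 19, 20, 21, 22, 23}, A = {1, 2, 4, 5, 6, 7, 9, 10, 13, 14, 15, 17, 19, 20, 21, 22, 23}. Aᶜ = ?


Aᶜ = U \ A = elements in U but not in A
U = {1, 2, 3, 4, 5, 6, 7, 8, 9, 10, 11, 12, 13, 14, 15, 16, 17, 18, 19, 20, 21, 22, 23}
A = {1, 2, 4, 5, 6, 7, 9, 10, 13, 14, 15, 17, 19, 20, 21, 22, 23}
Aᶜ = {3, 8, 11, 12, 16, 18}

Aᶜ = {3, 8, 11, 12, 16, 18}


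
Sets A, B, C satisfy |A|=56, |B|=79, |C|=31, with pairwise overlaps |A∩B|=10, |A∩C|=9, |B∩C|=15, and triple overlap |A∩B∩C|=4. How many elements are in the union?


|A∪B∪C| = |A|+|B|+|C| - |A∩B|-|A∩C|-|B∩C| + |A∩B∩C|
= 56+79+31 - 10-9-15 + 4
= 166 - 34 + 4
= 136

|A ∪ B ∪ C| = 136


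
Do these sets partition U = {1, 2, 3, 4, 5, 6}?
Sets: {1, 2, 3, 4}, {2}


A partition requires: (1) non-empty parts, (2) pairwise disjoint, (3) union = U
Parts: {1, 2, 3, 4}, {2}
Union of parts: {1, 2, 3, 4}
U = {1, 2, 3, 4, 5, 6}
All non-empty? True
Pairwise disjoint? False
Covers U? False

No, not a valid partition


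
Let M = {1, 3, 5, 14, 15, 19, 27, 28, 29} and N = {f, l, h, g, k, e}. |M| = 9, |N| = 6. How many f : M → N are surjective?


n = |M| = 9, k = |N| = 6. Surjections via inclusion-exclusion:
S(n,k) = Σ(-1)^i × C(k,i) × (k-i)^n, i=0 to k
i=0: (-1)^0×C(6,0)×6^9 = 10077696
i=1: (-1)^1×C(6,1)×5^9 = -11718750
i=2: (-1)^2×C(6,2)×4^9 = 3932160
i=3: (-1)^3×C(6,3)×3^9 = -393660
i=4: (-1)^4×C(6,4)×2^9 = 7680
i=5: (-1)^5×C(6,5)×1^9 = -6
i=6: (-1)^6×C(6,6)×0^9 = 0
Total = 1905120

Number of surjections = 1905120


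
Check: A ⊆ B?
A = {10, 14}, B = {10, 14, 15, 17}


A ⊆ B means every element of A is in B.
All elements of A are in B.
So A ⊆ B.

Yes, A ⊆ B


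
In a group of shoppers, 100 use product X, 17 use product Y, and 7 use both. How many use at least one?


|A ∪ B| = |A| + |B| - |A ∩ B|
= 100 + 17 - 7
= 110

|A ∪ B| = 110


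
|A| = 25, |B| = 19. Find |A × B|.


|A × B| = |A| × |B|
= 25 × 19
= 475

|A × B| = 475


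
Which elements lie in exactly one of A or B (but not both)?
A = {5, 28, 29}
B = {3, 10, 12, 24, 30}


A △ B = (A \ B) ∪ (B \ A) = elements in exactly one of A or B
A \ B = {5, 28, 29}
B \ A = {3, 10, 12, 24, 30}
A △ B = {3, 5, 10, 12, 24, 28, 29, 30}

A △ B = {3, 5, 10, 12, 24, 28, 29, 30}


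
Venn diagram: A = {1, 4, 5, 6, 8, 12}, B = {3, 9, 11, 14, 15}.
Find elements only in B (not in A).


A = {1, 4, 5, 6, 8, 12}
B = {3, 9, 11, 14, 15}
Region: only in B (not in A)
Elements: {3, 9, 11, 14, 15}

Elements only in B (not in A): {3, 9, 11, 14, 15}


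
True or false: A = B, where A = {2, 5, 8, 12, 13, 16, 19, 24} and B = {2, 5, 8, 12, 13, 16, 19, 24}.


Two sets are equal iff they have exactly the same elements.
A = {2, 5, 8, 12, 13, 16, 19, 24}
B = {2, 5, 8, 12, 13, 16, 19, 24}
Same elements → A = B

Yes, A = B


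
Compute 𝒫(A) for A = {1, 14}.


|A| = 2, so |P(A)| = 2^2 = 4
Enumerate subsets by cardinality (0 to 2):
∅, {1}, {14}, {1, 14}

P(A) has 4 subsets: ∅, {1}, {14}, {1, 14}


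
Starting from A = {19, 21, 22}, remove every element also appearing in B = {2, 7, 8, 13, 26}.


A \ B = elements in A but not in B
A = {19, 21, 22}
B = {2, 7, 8, 13, 26}
Remove from A any elements in B
A \ B = {19, 21, 22}

A \ B = {19, 21, 22}


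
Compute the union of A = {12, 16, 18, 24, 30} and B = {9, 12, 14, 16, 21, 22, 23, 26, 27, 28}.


A ∪ B = all elements in A or B (or both)
A = {12, 16, 18, 24, 30}
B = {9, 12, 14, 16, 21, 22, 23, 26, 27, 28}
A ∪ B = {9, 12, 14, 16, 18, 21, 22, 23, 24, 26, 27, 28, 30}

A ∪ B = {9, 12, 14, 16, 18, 21, 22, 23, 24, 26, 27, 28, 30}


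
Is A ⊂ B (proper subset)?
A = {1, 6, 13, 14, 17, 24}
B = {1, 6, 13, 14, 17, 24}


A ⊂ B requires: A ⊆ B AND A ≠ B.
A ⊆ B? Yes
A = B? Yes
A = B, so A is not a PROPER subset.

No, A is not a proper subset of B


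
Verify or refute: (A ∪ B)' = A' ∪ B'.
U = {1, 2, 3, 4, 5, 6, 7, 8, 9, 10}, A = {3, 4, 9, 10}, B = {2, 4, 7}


LHS: A ∪ B = {2, 3, 4, 7, 9, 10}
(A ∪ B)' = U \ (A ∪ B) = {1, 5, 6, 8}
A' = {1, 2, 5, 6, 7, 8}, B' = {1, 3, 5, 6, 8, 9, 10}
Claimed RHS: A' ∪ B' = {1, 2, 3, 5, 6, 7, 8, 9, 10}
Identity is INVALID: LHS = {1, 5, 6, 8} but the RHS claimed here equals {1, 2, 3, 5, 6, 7, 8, 9, 10}. The correct form is (A ∪ B)' = A' ∩ B'.

Identity is invalid: (A ∪ B)' = {1, 5, 6, 8} but A' ∪ B' = {1, 2, 3, 5, 6, 7, 8, 9, 10}. The correct De Morgan law is (A ∪ B)' = A' ∩ B'.


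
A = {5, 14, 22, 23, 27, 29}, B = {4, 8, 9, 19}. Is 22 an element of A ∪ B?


A = {5, 14, 22, 23, 27, 29}, B = {4, 8, 9, 19}
A ∪ B = all elements in A or B
A ∪ B = {4, 5, 8, 9, 14, 19, 22, 23, 27, 29}
Checking if 22 ∈ A ∪ B
22 is in A ∪ B → True

22 ∈ A ∪ B


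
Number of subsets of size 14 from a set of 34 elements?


C(n,k) = n! / (k!(n-k)!)
C(34,14) = 34! / (14!20!)
= 1391975640

C(34,14) = 1391975640


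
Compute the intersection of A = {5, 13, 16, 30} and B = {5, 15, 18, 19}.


A ∩ B = elements in both A and B
A = {5, 13, 16, 30}
B = {5, 15, 18, 19}
A ∩ B = {5}

A ∩ B = {5}


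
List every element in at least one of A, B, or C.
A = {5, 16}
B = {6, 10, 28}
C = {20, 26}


A ∪ B = {5, 6, 10, 16, 28}
(A ∪ B) ∪ C = {5, 6, 10, 16, 20, 26, 28}

A ∪ B ∪ C = {5, 6, 10, 16, 20, 26, 28}


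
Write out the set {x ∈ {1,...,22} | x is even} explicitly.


Checking each candidate:
Condition: even numbers in {1,...,22}
Result = {2, 4, 6, 8, 10, 12, 14, 16, 18, 20, 22}

{2, 4, 6, 8, 10, 12, 14, 16, 18, 20, 22}


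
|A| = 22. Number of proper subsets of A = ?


Total subsets = 2^n = 2^22 = 4194304
Proper subsets exclude the set itself: 2^n - 1
= 4194304 - 1
= 4194303

Number of proper subsets = 4194303


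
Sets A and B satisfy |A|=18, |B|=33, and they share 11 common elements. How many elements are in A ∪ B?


|A ∪ B| = |A| + |B| - |A ∩ B|
= 18 + 33 - 11
= 40

|A ∪ B| = 40


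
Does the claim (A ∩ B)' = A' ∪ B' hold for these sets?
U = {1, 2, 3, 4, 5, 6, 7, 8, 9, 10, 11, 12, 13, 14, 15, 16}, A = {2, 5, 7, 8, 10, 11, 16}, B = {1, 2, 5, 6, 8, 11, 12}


LHS: A ∩ B = {2, 5, 8, 11}
(A ∩ B)' = U \ (A ∩ B) = {1, 3, 4, 6, 7, 9, 10, 12, 13, 14, 15, 16}
A' = {1, 3, 4, 6, 9, 12, 13, 14, 15}, B' = {3, 4, 7, 9, 10, 13, 14, 15, 16}
Claimed RHS: A' ∪ B' = {1, 3, 4, 6, 7, 9, 10, 12, 13, 14, 15, 16}
Identity is VALID: LHS = RHS = {1, 3, 4, 6, 7, 9, 10, 12, 13, 14, 15, 16} ✓

Identity is valid. (A ∩ B)' = A' ∪ B' = {1, 3, 4, 6, 7, 9, 10, 12, 13, 14, 15, 16}


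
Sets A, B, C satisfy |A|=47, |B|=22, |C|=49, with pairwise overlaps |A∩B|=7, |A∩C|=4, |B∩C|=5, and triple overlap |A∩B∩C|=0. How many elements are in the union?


|A∪B∪C| = |A|+|B|+|C| - |A∩B|-|A∩C|-|B∩C| + |A∩B∩C|
= 47+22+49 - 7-4-5 + 0
= 118 - 16 + 0
= 102

|A ∪ B ∪ C| = 102


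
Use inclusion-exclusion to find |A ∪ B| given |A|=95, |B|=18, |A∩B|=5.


|A ∪ B| = |A| + |B| - |A ∩ B|
= 95 + 18 - 5
= 108

|A ∪ B| = 108


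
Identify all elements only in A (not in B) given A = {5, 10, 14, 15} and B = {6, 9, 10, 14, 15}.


A = {5, 10, 14, 15}
B = {6, 9, 10, 14, 15}
Region: only in A (not in B)
Elements: {5}

Elements only in A (not in B): {5}


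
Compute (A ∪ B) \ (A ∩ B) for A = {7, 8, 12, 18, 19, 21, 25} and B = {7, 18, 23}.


A △ B = (A \ B) ∪ (B \ A) = elements in exactly one of A or B
A \ B = {8, 12, 19, 21, 25}
B \ A = {23}
A △ B = {8, 12, 19, 21, 23, 25}

A △ B = {8, 12, 19, 21, 23, 25}


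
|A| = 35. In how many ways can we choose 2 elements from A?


C(n,k) = n! / (k!(n-k)!)
C(35,2) = 35! / (2!33!)
= 595

C(35,2) = 595


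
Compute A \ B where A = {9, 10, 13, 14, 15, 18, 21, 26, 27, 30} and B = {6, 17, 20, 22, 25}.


A \ B = elements in A but not in B
A = {9, 10, 13, 14, 15, 18, 21, 26, 27, 30}
B = {6, 17, 20, 22, 25}
Remove from A any elements in B
A \ B = {9, 10, 13, 14, 15, 18, 21, 26, 27, 30}

A \ B = {9, 10, 13, 14, 15, 18, 21, 26, 27, 30}


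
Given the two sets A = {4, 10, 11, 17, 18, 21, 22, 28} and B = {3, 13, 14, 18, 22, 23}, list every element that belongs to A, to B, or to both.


A ∪ B = all elements in A or B (or both)
A = {4, 10, 11, 17, 18, 21, 22, 28}
B = {3, 13, 14, 18, 22, 23}
A ∪ B = {3, 4, 10, 11, 13, 14, 17, 18, 21, 22, 23, 28}

A ∪ B = {3, 4, 10, 11, 13, 14, 17, 18, 21, 22, 23, 28}


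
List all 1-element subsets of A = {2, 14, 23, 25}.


|A| = 4, so A has C(4,1) = 4 subsets of size 1.
Enumerate by choosing 1 elements from A at a time:
{2}, {14}, {23}, {25}

1-element subsets (4 total): {2}, {14}, {23}, {25}


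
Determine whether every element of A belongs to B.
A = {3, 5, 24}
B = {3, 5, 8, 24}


A ⊆ B means every element of A is in B.
All elements of A are in B.
So A ⊆ B.

Yes, A ⊆ B


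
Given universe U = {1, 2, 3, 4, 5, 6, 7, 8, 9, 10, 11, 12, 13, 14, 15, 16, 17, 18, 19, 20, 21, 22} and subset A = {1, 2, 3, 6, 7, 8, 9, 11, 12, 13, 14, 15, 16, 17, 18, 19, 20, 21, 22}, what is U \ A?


Aᶜ = U \ A = elements in U but not in A
U = {1, 2, 3, 4, 5, 6, 7, 8, 9, 10, 11, 12, 13, 14, 15, 16, 17, 18, 19, 20, 21, 22}
A = {1, 2, 3, 6, 7, 8, 9, 11, 12, 13, 14, 15, 16, 17, 18, 19, 20, 21, 22}
Aᶜ = {4, 5, 10}

Aᶜ = {4, 5, 10}


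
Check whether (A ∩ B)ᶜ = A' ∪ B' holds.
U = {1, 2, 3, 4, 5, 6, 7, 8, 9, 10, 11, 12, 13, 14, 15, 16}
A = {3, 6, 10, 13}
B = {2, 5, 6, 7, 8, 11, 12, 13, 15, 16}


LHS: A ∩ B = {6, 13}
(A ∩ B)' = U \ (A ∩ B) = {1, 2, 3, 4, 5, 7, 8, 9, 10, 11, 12, 14, 15, 16}
A' = {1, 2, 4, 5, 7, 8, 9, 11, 12, 14, 15, 16}, B' = {1, 3, 4, 9, 10, 14}
Claimed RHS: A' ∪ B' = {1, 2, 3, 4, 5, 7, 8, 9, 10, 11, 12, 14, 15, 16}
Identity is VALID: LHS = RHS = {1, 2, 3, 4, 5, 7, 8, 9, 10, 11, 12, 14, 15, 16} ✓

Identity is valid. (A ∩ B)' = A' ∪ B' = {1, 2, 3, 4, 5, 7, 8, 9, 10, 11, 12, 14, 15, 16}


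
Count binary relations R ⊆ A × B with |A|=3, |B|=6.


A relation from A to B is any subset of A × B.
|A × B| = 3 × 6 = 18
# relations = 2^|A × B| = 2^18 = 262144

Number of relations = 262144


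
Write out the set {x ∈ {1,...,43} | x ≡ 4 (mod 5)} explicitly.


Checking each candidate:
Condition: x in {1,...,43} with x ≡ 4 (mod 5)
Result = {4, 9, 14, 19, 24, 29, 34, 39}

{4, 9, 14, 19, 24, 29, 34, 39}


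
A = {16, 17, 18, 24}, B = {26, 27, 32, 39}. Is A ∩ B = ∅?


Disjoint means A ∩ B = ∅.
A ∩ B = ∅
A ∩ B = ∅, so A and B are disjoint.

Yes, A and B are disjoint


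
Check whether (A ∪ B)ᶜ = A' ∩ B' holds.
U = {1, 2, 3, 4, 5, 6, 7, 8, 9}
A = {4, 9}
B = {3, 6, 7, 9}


LHS: A ∪ B = {3, 4, 6, 7, 9}
(A ∪ B)' = U \ (A ∪ B) = {1, 2, 5, 8}
A' = {1, 2, 3, 5, 6, 7, 8}, B' = {1, 2, 4, 5, 8}
Claimed RHS: A' ∩ B' = {1, 2, 5, 8}
Identity is VALID: LHS = RHS = {1, 2, 5, 8} ✓

Identity is valid. (A ∪ B)' = A' ∩ B' = {1, 2, 5, 8}


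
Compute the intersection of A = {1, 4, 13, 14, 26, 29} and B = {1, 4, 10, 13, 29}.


A ∩ B = elements in both A and B
A = {1, 4, 13, 14, 26, 29}
B = {1, 4, 10, 13, 29}
A ∩ B = {1, 4, 13, 29}

A ∩ B = {1, 4, 13, 29}


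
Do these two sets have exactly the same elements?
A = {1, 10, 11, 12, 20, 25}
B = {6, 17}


Two sets are equal iff they have exactly the same elements.
A = {1, 10, 11, 12, 20, 25}
B = {6, 17}
Differences: {1, 6, 10, 11, 12, 17, 20, 25}
A ≠ B

No, A ≠ B


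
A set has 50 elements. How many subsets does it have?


Number of subsets = 2^n
= 2^50
= 1125899906842624

|P(A)| = 1125899906842624


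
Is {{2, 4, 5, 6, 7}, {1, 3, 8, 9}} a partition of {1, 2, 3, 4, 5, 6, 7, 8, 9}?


A partition requires: (1) non-empty parts, (2) pairwise disjoint, (3) union = U
Parts: {2, 4, 5, 6, 7}, {1, 3, 8, 9}
Union of parts: {1, 2, 3, 4, 5, 6, 7, 8, 9}
U = {1, 2, 3, 4, 5, 6, 7, 8, 9}
All non-empty? True
Pairwise disjoint? True
Covers U? True

Yes, valid partition


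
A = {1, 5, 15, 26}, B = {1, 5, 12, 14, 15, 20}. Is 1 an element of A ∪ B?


A = {1, 5, 15, 26}, B = {1, 5, 12, 14, 15, 20}
A ∪ B = all elements in A or B
A ∪ B = {1, 5, 12, 14, 15, 20, 26}
Checking if 1 ∈ A ∪ B
1 is in A ∪ B → True

1 ∈ A ∪ B


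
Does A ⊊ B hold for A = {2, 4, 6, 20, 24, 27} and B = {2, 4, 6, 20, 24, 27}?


A ⊂ B requires: A ⊆ B AND A ≠ B.
A ⊆ B? Yes
A = B? Yes
A = B, so A is not a PROPER subset.

No, A is not a proper subset of B


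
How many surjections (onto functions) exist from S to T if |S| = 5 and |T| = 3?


n = |S| = 5, k = |T| = 3. Surjections via inclusion-exclusion:
S(n,k) = Σ(-1)^i × C(k,i) × (k-i)^n, i=0 to k
i=0: (-1)^0×C(3,0)×3^5 = 243
i=1: (-1)^1×C(3,1)×2^5 = -96
i=2: (-1)^2×C(3,2)×1^5 = 3
i=3: (-1)^3×C(3,3)×0^5 = 0
Total = 150

Number of surjections = 150


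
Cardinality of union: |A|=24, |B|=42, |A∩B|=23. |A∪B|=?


|A ∪ B| = |A| + |B| - |A ∩ B|
= 24 + 42 - 23
= 43

|A ∪ B| = 43


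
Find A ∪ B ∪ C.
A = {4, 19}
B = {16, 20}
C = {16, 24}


A ∪ B = {4, 16, 19, 20}
(A ∪ B) ∪ C = {4, 16, 19, 20, 24}

A ∪ B ∪ C = {4, 16, 19, 20, 24}


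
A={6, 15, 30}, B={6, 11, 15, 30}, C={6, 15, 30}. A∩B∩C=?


A ∩ B = {6, 15, 30}
(A ∩ B) ∩ C = {6, 15, 30}

A ∩ B ∩ C = {6, 15, 30}


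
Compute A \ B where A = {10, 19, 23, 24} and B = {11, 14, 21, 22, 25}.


A \ B = elements in A but not in B
A = {10, 19, 23, 24}
B = {11, 14, 21, 22, 25}
Remove from A any elements in B
A \ B = {10, 19, 23, 24}

A \ B = {10, 19, 23, 24}


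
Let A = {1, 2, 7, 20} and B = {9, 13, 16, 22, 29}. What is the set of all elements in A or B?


A ∪ B = all elements in A or B (or both)
A = {1, 2, 7, 20}
B = {9, 13, 16, 22, 29}
A ∪ B = {1, 2, 7, 9, 13, 16, 20, 22, 29}

A ∪ B = {1, 2, 7, 9, 13, 16, 20, 22, 29}


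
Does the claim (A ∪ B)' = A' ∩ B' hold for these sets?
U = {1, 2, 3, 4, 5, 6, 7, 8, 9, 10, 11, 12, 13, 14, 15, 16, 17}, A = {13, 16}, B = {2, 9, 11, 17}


LHS: A ∪ B = {2, 9, 11, 13, 16, 17}
(A ∪ B)' = U \ (A ∪ B) = {1, 3, 4, 5, 6, 7, 8, 10, 12, 14, 15}
A' = {1, 2, 3, 4, 5, 6, 7, 8, 9, 10, 11, 12, 14, 15, 17}, B' = {1, 3, 4, 5, 6, 7, 8, 10, 12, 13, 14, 15, 16}
Claimed RHS: A' ∩ B' = {1, 3, 4, 5, 6, 7, 8, 10, 12, 14, 15}
Identity is VALID: LHS = RHS = {1, 3, 4, 5, 6, 7, 8, 10, 12, 14, 15} ✓

Identity is valid. (A ∪ B)' = A' ∩ B' = {1, 3, 4, 5, 6, 7, 8, 10, 12, 14, 15}


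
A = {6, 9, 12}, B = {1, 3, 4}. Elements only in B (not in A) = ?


A = {6, 9, 12}
B = {1, 3, 4}
Region: only in B (not in A)
Elements: {1, 3, 4}

Elements only in B (not in A): {1, 3, 4}


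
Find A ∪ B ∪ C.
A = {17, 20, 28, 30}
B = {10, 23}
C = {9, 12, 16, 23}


A ∪ B = {10, 17, 20, 23, 28, 30}
(A ∪ B) ∪ C = {9, 10, 12, 16, 17, 20, 23, 28, 30}

A ∪ B ∪ C = {9, 10, 12, 16, 17, 20, 23, 28, 30}


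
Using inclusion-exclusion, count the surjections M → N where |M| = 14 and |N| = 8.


n = |M| = 14, k = |N| = 8. Surjections via inclusion-exclusion:
S(n,k) = Σ(-1)^i × C(k,i) × (k-i)^n, i=0 to k
i=0: (-1)^0×C(8,0)×8^14 = 4398046511104
i=1: (-1)^1×C(8,1)×7^14 = -5425784582792
i=2: (-1)^2×C(8,2)×6^14 = 2194196594688
i=3: (-1)^3×C(8,3)×5^14 = -341796875000
i=4: (-1)^4×C(8,4)×4^14 = 18790481920
i=5: (-1)^5×C(8,5)×3^14 = -267846264
i=6: (-1)^6×C(8,6)×2^14 = 458752
i=7: (-1)^7×C(8,7)×1^14 = -8
i=8: (-1)^8×C(8,8)×0^14 = 0
Total = 843184742400

Number of surjections = 843184742400


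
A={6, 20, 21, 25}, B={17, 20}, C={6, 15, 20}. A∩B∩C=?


A ∩ B = {20}
(A ∩ B) ∩ C = {20}

A ∩ B ∩ C = {20}


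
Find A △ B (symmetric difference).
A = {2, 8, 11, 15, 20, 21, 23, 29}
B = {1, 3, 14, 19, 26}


A △ B = (A \ B) ∪ (B \ A) = elements in exactly one of A or B
A \ B = {2, 8, 11, 15, 20, 21, 23, 29}
B \ A = {1, 3, 14, 19, 26}
A △ B = {1, 2, 3, 8, 11, 14, 15, 19, 20, 21, 23, 26, 29}

A △ B = {1, 2, 3, 8, 11, 14, 15, 19, 20, 21, 23, 26, 29}


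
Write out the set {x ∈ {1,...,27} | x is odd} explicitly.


Checking each candidate:
Condition: odd numbers in {1,...,27}
Result = {1, 3, 5, 7, 9, 11, 13, 15, 17, 19, 21, 23, 25, 27}

{1, 3, 5, 7, 9, 11, 13, 15, 17, 19, 21, 23, 25, 27}


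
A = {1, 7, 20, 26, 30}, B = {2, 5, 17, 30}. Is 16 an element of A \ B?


A = {1, 7, 20, 26, 30}, B = {2, 5, 17, 30}
A \ B = elements in A but not in B
A \ B = {1, 7, 20, 26}
Checking if 16 ∈ A \ B
16 is not in A \ B → False

16 ∉ A \ B


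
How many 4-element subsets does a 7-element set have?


C(n,k) = n! / (k!(n-k)!)
C(7,4) = 7! / (4!3!)
= 35

C(7,4) = 35


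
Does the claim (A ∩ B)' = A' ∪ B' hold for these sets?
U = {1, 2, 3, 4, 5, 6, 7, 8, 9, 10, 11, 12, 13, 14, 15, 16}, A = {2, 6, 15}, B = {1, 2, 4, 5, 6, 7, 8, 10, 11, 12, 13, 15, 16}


LHS: A ∩ B = {2, 6, 15}
(A ∩ B)' = U \ (A ∩ B) = {1, 3, 4, 5, 7, 8, 9, 10, 11, 12, 13, 14, 16}
A' = {1, 3, 4, 5, 7, 8, 9, 10, 11, 12, 13, 14, 16}, B' = {3, 9, 14}
Claimed RHS: A' ∪ B' = {1, 3, 4, 5, 7, 8, 9, 10, 11, 12, 13, 14, 16}
Identity is VALID: LHS = RHS = {1, 3, 4, 5, 7, 8, 9, 10, 11, 12, 13, 14, 16} ✓

Identity is valid. (A ∩ B)' = A' ∪ B' = {1, 3, 4, 5, 7, 8, 9, 10, 11, 12, 13, 14, 16}


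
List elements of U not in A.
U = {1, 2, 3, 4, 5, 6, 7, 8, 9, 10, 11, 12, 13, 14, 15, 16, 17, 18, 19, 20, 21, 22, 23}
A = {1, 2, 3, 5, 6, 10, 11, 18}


Aᶜ = U \ A = elements in U but not in A
U = {1, 2, 3, 4, 5, 6, 7, 8, 9, 10, 11, 12, 13, 14, 15, 16, 17, 18, 19, 20, 21, 22, 23}
A = {1, 2, 3, 5, 6, 10, 11, 18}
Aᶜ = {4, 7, 8, 9, 12, 13, 14, 15, 16, 17, 19, 20, 21, 22, 23}

Aᶜ = {4, 7, 8, 9, 12, 13, 14, 15, 16, 17, 19, 20, 21, 22, 23}


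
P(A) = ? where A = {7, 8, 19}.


|A| = 3, so |P(A)| = 2^3 = 8
Enumerate subsets by cardinality (0 to 3):
∅, {7}, {8}, {19}, {7, 8}, {7, 19}, {8, 19}, {7, 8, 19}

P(A) has 8 subsets: ∅, {7}, {8}, {19}, {7, 8}, {7, 19}, {8, 19}, {7, 8, 19}


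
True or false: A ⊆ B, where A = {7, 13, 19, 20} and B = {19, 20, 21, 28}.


A ⊆ B means every element of A is in B.
Elements in A not in B: {7, 13}
So A ⊄ B.

No, A ⊄ B


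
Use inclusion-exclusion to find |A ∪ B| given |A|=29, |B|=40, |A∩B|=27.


|A ∪ B| = |A| + |B| - |A ∩ B|
= 29 + 40 - 27
= 42

|A ∪ B| = 42


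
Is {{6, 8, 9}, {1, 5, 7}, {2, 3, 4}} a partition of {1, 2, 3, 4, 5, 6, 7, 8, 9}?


A partition requires: (1) non-empty parts, (2) pairwise disjoint, (3) union = U
Parts: {6, 8, 9}, {1, 5, 7}, {2, 3, 4}
Union of parts: {1, 2, 3, 4, 5, 6, 7, 8, 9}
U = {1, 2, 3, 4, 5, 6, 7, 8, 9}
All non-empty? True
Pairwise disjoint? True
Covers U? True

Yes, valid partition


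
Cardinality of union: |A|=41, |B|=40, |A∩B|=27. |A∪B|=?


|A ∪ B| = |A| + |B| - |A ∩ B|
= 41 + 40 - 27
= 54

|A ∪ B| = 54


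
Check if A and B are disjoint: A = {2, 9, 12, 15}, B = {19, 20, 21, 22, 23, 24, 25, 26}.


Disjoint means A ∩ B = ∅.
A ∩ B = ∅
A ∩ B = ∅, so A and B are disjoint.

Yes, A and B are disjoint


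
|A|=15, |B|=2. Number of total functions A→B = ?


Each of |A| = 15 inputs maps to any of |B| = 2 outputs.
# functions = |B|^|A| = 2^15
= 32768

Number of functions = 32768


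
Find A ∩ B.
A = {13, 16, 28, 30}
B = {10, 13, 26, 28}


A ∩ B = elements in both A and B
A = {13, 16, 28, 30}
B = {10, 13, 26, 28}
A ∩ B = {13, 28}

A ∩ B = {13, 28}


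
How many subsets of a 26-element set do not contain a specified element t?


Subsets of A avoiding t are subsets of A \ {t}, which has 25 elements.
Count = 2^(n-1) = 2^25
= 33554432

Number of subsets avoiding t = 33554432


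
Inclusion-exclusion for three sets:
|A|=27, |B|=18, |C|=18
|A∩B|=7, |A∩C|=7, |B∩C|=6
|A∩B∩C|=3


|A∪B∪C| = |A|+|B|+|C| - |A∩B|-|A∩C|-|B∩C| + |A∩B∩C|
= 27+18+18 - 7-7-6 + 3
= 63 - 20 + 3
= 46

|A ∪ B ∪ C| = 46


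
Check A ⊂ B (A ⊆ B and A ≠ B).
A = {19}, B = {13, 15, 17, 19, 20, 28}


A ⊂ B requires: A ⊆ B AND A ≠ B.
A ⊆ B? Yes
A = B? No
A ⊂ B: Yes (A is a proper subset of B)

Yes, A ⊂ B


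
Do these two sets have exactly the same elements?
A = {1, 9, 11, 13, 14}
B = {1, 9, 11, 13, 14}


Two sets are equal iff they have exactly the same elements.
A = {1, 9, 11, 13, 14}
B = {1, 9, 11, 13, 14}
Same elements → A = B

Yes, A = B


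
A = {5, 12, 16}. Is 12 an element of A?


A = {5, 12, 16}
Checking if 12 is in A
12 is in A → True

12 ∈ A


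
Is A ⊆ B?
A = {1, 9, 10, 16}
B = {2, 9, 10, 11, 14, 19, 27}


A ⊆ B means every element of A is in B.
Elements in A not in B: {1, 16}
So A ⊄ B.

No, A ⊄ B


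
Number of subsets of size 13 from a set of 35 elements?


C(n,k) = n! / (k!(n-k)!)
C(35,13) = 35! / (13!22!)
= 1476337800

C(35,13) = 1476337800


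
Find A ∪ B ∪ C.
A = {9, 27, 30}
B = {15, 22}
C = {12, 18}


A ∪ B = {9, 15, 22, 27, 30}
(A ∪ B) ∪ C = {9, 12, 15, 18, 22, 27, 30}

A ∪ B ∪ C = {9, 12, 15, 18, 22, 27, 30}


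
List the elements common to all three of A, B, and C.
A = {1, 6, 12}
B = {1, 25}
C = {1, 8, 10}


A ∩ B = {1}
(A ∩ B) ∩ C = {1}

A ∩ B ∩ C = {1}


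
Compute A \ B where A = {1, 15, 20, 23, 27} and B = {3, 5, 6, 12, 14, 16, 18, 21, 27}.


A \ B = elements in A but not in B
A = {1, 15, 20, 23, 27}
B = {3, 5, 6, 12, 14, 16, 18, 21, 27}
Remove from A any elements in B
A \ B = {1, 15, 20, 23}

A \ B = {1, 15, 20, 23}


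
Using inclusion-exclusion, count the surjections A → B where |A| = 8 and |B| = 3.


n = |A| = 8, k = |B| = 3. Surjections via inclusion-exclusion:
S(n,k) = Σ(-1)^i × C(k,i) × (k-i)^n, i=0 to k
i=0: (-1)^0×C(3,0)×3^8 = 6561
i=1: (-1)^1×C(3,1)×2^8 = -768
i=2: (-1)^2×C(3,2)×1^8 = 3
i=3: (-1)^3×C(3,3)×0^8 = 0
Total = 5796

Number of surjections = 5796


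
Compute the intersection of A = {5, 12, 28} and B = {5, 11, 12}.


A ∩ B = elements in both A and B
A = {5, 12, 28}
B = {5, 11, 12}
A ∩ B = {5, 12}

A ∩ B = {5, 12}


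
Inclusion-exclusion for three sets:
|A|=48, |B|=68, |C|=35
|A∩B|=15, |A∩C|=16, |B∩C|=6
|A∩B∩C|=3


|A∪B∪C| = |A|+|B|+|C| - |A∩B|-|A∩C|-|B∩C| + |A∩B∩C|
= 48+68+35 - 15-16-6 + 3
= 151 - 37 + 3
= 117

|A ∪ B ∪ C| = 117


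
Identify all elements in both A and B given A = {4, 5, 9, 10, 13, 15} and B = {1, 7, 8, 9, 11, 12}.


A = {4, 5, 9, 10, 13, 15}
B = {1, 7, 8, 9, 11, 12}
Region: in both A and B
Elements: {9}

Elements in both A and B: {9}


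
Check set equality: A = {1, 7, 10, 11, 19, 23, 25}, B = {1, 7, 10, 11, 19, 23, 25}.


Two sets are equal iff they have exactly the same elements.
A = {1, 7, 10, 11, 19, 23, 25}
B = {1, 7, 10, 11, 19, 23, 25}
Same elements → A = B

Yes, A = B


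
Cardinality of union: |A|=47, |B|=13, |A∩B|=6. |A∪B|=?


|A ∪ B| = |A| + |B| - |A ∩ B|
= 47 + 13 - 6
= 54

|A ∪ B| = 54


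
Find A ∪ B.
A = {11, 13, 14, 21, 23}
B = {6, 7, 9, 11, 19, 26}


A ∪ B = all elements in A or B (or both)
A = {11, 13, 14, 21, 23}
B = {6, 7, 9, 11, 19, 26}
A ∪ B = {6, 7, 9, 11, 13, 14, 19, 21, 23, 26}

A ∪ B = {6, 7, 9, 11, 13, 14, 19, 21, 23, 26}


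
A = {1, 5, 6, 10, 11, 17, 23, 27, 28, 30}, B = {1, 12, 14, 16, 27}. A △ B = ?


A △ B = (A \ B) ∪ (B \ A) = elements in exactly one of A or B
A \ B = {5, 6, 10, 11, 17, 23, 28, 30}
B \ A = {12, 14, 16}
A △ B = {5, 6, 10, 11, 12, 14, 16, 17, 23, 28, 30}

A △ B = {5, 6, 10, 11, 12, 14, 16, 17, 23, 28, 30}


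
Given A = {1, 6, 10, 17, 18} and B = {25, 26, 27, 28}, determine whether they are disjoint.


Disjoint means A ∩ B = ∅.
A ∩ B = ∅
A ∩ B = ∅, so A and B are disjoint.

Yes, A and B are disjoint


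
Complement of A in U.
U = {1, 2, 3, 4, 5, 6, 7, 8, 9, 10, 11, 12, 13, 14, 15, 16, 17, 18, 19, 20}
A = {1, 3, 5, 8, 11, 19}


Aᶜ = U \ A = elements in U but not in A
U = {1, 2, 3, 4, 5, 6, 7, 8, 9, 10, 11, 12, 13, 14, 15, 16, 17, 18, 19, 20}
A = {1, 3, 5, 8, 11, 19}
Aᶜ = {2, 4, 6, 7, 9, 10, 12, 13, 14, 15, 16, 17, 18, 20}

Aᶜ = {2, 4, 6, 7, 9, 10, 12, 13, 14, 15, 16, 17, 18, 20}


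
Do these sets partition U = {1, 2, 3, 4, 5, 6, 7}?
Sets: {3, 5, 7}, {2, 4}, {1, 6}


A partition requires: (1) non-empty parts, (2) pairwise disjoint, (3) union = U
Parts: {3, 5, 7}, {2, 4}, {1, 6}
Union of parts: {1, 2, 3, 4, 5, 6, 7}
U = {1, 2, 3, 4, 5, 6, 7}
All non-empty? True
Pairwise disjoint? True
Covers U? True

Yes, valid partition


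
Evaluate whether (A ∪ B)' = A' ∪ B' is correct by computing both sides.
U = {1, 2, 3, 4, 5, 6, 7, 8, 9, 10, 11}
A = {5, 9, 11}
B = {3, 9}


LHS: A ∪ B = {3, 5, 9, 11}
(A ∪ B)' = U \ (A ∪ B) = {1, 2, 4, 6, 7, 8, 10}
A' = {1, 2, 3, 4, 6, 7, 8, 10}, B' = {1, 2, 4, 5, 6, 7, 8, 10, 11}
Claimed RHS: A' ∪ B' = {1, 2, 3, 4, 5, 6, 7, 8, 10, 11}
Identity is INVALID: LHS = {1, 2, 4, 6, 7, 8, 10} but the RHS claimed here equals {1, 2, 3, 4, 5, 6, 7, 8, 10, 11}. The correct form is (A ∪ B)' = A' ∩ B'.

Identity is invalid: (A ∪ B)' = {1, 2, 4, 6, 7, 8, 10} but A' ∪ B' = {1, 2, 3, 4, 5, 6, 7, 8, 10, 11}. The correct De Morgan law is (A ∪ B)' = A' ∩ B'.


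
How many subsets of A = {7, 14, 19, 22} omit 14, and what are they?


A subset of A that omits 14 is a subset of A \ {14}, so there are 2^(n-1) = 2^3 = 8 of them.
Subsets excluding 14: ∅, {7}, {19}, {22}, {7, 19}, {7, 22}, {19, 22}, {7, 19, 22}

Subsets excluding 14 (8 total): ∅, {7}, {19}, {22}, {7, 19}, {7, 22}, {19, 22}, {7, 19, 22}


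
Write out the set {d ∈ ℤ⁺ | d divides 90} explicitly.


Checking each candidate:
Condition: positive divisors of 90
Result = {1, 2, 3, 5, 6, 9, 10, 15, 18, 30, 45, 90}

{1, 2, 3, 5, 6, 9, 10, 15, 18, 30, 45, 90}


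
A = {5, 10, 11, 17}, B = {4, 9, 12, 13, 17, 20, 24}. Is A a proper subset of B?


A ⊂ B requires: A ⊆ B AND A ≠ B.
A ⊆ B? No
A ⊄ B, so A is not a proper subset.

No, A is not a proper subset of B


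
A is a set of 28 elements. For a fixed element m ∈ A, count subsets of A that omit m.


Subsets of A avoiding m are subsets of A \ {m}, which has 27 elements.
Count = 2^(n-1) = 2^27
= 134217728

Number of subsets avoiding m = 134217728


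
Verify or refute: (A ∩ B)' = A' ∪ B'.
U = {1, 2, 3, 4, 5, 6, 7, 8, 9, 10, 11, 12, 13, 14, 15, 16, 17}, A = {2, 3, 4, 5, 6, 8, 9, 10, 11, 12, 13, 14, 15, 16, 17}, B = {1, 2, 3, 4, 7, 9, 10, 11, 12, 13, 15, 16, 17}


LHS: A ∩ B = {2, 3, 4, 9, 10, 11, 12, 13, 15, 16, 17}
(A ∩ B)' = U \ (A ∩ B) = {1, 5, 6, 7, 8, 14}
A' = {1, 7}, B' = {5, 6, 8, 14}
Claimed RHS: A' ∪ B' = {1, 5, 6, 7, 8, 14}
Identity is VALID: LHS = RHS = {1, 5, 6, 7, 8, 14} ✓

Identity is valid. (A ∩ B)' = A' ∪ B' = {1, 5, 6, 7, 8, 14}


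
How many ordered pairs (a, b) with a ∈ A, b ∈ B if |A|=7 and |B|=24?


|A × B| = |A| × |B|
= 7 × 24
= 168

|A × B| = 168


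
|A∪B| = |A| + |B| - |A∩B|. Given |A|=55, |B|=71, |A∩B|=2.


|A ∪ B| = |A| + |B| - |A ∩ B|
= 55 + 71 - 2
= 124

|A ∪ B| = 124


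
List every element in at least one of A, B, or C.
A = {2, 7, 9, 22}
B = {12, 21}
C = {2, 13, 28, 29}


A ∪ B = {2, 7, 9, 12, 21, 22}
(A ∪ B) ∪ C = {2, 7, 9, 12, 13, 21, 22, 28, 29}

A ∪ B ∪ C = {2, 7, 9, 12, 13, 21, 22, 28, 29}


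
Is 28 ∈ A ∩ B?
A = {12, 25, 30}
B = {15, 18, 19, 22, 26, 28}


A = {12, 25, 30}, B = {15, 18, 19, 22, 26, 28}
A ∩ B = elements in both A and B
A ∩ B = ∅
Checking if 28 ∈ A ∩ B
28 is not in A ∩ B → False

28 ∉ A ∩ B


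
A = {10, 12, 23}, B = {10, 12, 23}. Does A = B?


Two sets are equal iff they have exactly the same elements.
A = {10, 12, 23}
B = {10, 12, 23}
Same elements → A = B

Yes, A = B


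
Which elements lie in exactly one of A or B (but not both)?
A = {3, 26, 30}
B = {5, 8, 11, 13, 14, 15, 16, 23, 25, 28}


A △ B = (A \ B) ∪ (B \ A) = elements in exactly one of A or B
A \ B = {3, 26, 30}
B \ A = {5, 8, 11, 13, 14, 15, 16, 23, 25, 28}
A △ B = {3, 5, 8, 11, 13, 14, 15, 16, 23, 25, 26, 28, 30}

A △ B = {3, 5, 8, 11, 13, 14, 15, 16, 23, 25, 26, 28, 30}


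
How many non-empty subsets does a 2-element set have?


Total subsets = 2^n = 2^2 = 4
Non-empty subsets exclude the empty set: 2^n - 1
= 4 - 1
= 3

Number of non-empty subsets = 3


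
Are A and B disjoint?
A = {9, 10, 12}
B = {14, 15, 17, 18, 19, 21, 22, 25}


Disjoint means A ∩ B = ∅.
A ∩ B = ∅
A ∩ B = ∅, so A and B are disjoint.

Yes, A and B are disjoint


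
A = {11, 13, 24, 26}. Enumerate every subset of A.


|A| = 4, so |P(A)| = 2^4 = 16
Enumerate subsets by cardinality (0 to 4):
∅, {11}, {13}, {24}, {26}, {11, 13}, {11, 24}, {11, 26}, {13, 24}, {13, 26}, {24, 26}, {11, 13, 24}, {11, 13, 26}, {11, 24, 26}, {13, 24, 26}, {11, 13, 24, 26}

P(A) has 16 subsets: ∅, {11}, {13}, {24}, {26}, {11, 13}, {11, 24}, {11, 26}, {13, 24}, {13, 26}, {24, 26}, {11, 13, 24}, {11, 13, 26}, {11, 24, 26}, {13, 24, 26}, {11, 13, 24, 26}


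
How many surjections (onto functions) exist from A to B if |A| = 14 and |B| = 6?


n = |A| = 14, k = |B| = 6. Surjections via inclusion-exclusion:
S(n,k) = Σ(-1)^i × C(k,i) × (k-i)^n, i=0 to k
i=0: (-1)^0×C(6,0)×6^14 = 78364164096
i=1: (-1)^1×C(6,1)×5^14 = -36621093750
i=2: (-1)^2×C(6,2)×4^14 = 4026531840
i=3: (-1)^3×C(6,3)×3^14 = -95659380
i=4: (-1)^4×C(6,4)×2^14 = 245760
i=5: (-1)^5×C(6,5)×1^14 = -6
i=6: (-1)^6×C(6,6)×0^14 = 0
Total = 45674188560

Number of surjections = 45674188560


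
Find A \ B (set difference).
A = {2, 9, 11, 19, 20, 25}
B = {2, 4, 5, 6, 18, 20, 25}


A \ B = elements in A but not in B
A = {2, 9, 11, 19, 20, 25}
B = {2, 4, 5, 6, 18, 20, 25}
Remove from A any elements in B
A \ B = {9, 11, 19}

A \ B = {9, 11, 19}


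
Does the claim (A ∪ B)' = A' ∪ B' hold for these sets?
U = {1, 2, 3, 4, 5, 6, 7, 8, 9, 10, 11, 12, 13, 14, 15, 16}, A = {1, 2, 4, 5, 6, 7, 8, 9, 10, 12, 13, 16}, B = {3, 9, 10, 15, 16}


LHS: A ∪ B = {1, 2, 3, 4, 5, 6, 7, 8, 9, 10, 12, 13, 15, 16}
(A ∪ B)' = U \ (A ∪ B) = {11, 14}
A' = {3, 11, 14, 15}, B' = {1, 2, 4, 5, 6, 7, 8, 11, 12, 13, 14}
Claimed RHS: A' ∪ B' = {1, 2, 3, 4, 5, 6, 7, 8, 11, 12, 13, 14, 15}
Identity is INVALID: LHS = {11, 14} but the RHS claimed here equals {1, 2, 3, 4, 5, 6, 7, 8, 11, 12, 13, 14, 15}. The correct form is (A ∪ B)' = A' ∩ B'.

Identity is invalid: (A ∪ B)' = {11, 14} but A' ∪ B' = {1, 2, 3, 4, 5, 6, 7, 8, 11, 12, 13, 14, 15}. The correct De Morgan law is (A ∪ B)' = A' ∩ B'.


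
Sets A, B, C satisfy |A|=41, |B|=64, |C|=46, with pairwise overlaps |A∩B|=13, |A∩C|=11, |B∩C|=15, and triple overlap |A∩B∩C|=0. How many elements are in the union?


|A∪B∪C| = |A|+|B|+|C| - |A∩B|-|A∩C|-|B∩C| + |A∩B∩C|
= 41+64+46 - 13-11-15 + 0
= 151 - 39 + 0
= 112

|A ∪ B ∪ C| = 112


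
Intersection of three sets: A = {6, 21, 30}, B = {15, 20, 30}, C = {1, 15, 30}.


A ∩ B = {30}
(A ∩ B) ∩ C = {30}

A ∩ B ∩ C = {30}


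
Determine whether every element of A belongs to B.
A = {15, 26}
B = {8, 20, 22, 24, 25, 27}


A ⊆ B means every element of A is in B.
Elements in A not in B: {15, 26}
So A ⊄ B.

No, A ⊄ B


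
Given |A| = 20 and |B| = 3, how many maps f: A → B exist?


Each of |A| = 20 inputs maps to any of |B| = 3 outputs.
# functions = |B|^|A| = 3^20
= 3486784401

Number of functions = 3486784401


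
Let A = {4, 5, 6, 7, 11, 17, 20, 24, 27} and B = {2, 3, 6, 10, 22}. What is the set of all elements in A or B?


A ∪ B = all elements in A or B (or both)
A = {4, 5, 6, 7, 11, 17, 20, 24, 27}
B = {2, 3, 6, 10, 22}
A ∪ B = {2, 3, 4, 5, 6, 7, 10, 11, 17, 20, 22, 24, 27}

A ∪ B = {2, 3, 4, 5, 6, 7, 10, 11, 17, 20, 22, 24, 27}


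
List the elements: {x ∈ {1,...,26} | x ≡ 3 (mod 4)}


Checking each candidate:
Condition: x in {1,...,26} with x ≡ 3 (mod 4)
Result = {3, 7, 11, 15, 19, 23}

{3, 7, 11, 15, 19, 23}


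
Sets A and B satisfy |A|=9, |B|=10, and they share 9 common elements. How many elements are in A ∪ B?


|A ∪ B| = |A| + |B| - |A ∩ B|
= 9 + 10 - 9
= 10

|A ∪ B| = 10


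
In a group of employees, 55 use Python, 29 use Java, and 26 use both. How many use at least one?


|A ∪ B| = |A| + |B| - |A ∩ B|
= 55 + 29 - 26
= 58

|A ∪ B| = 58


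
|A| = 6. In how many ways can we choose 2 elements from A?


C(n,k) = n! / (k!(n-k)!)
C(6,2) = 6! / (2!4!)
= 15

C(6,2) = 15


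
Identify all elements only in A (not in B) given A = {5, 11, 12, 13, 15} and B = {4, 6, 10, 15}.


A = {5, 11, 12, 13, 15}
B = {4, 6, 10, 15}
Region: only in A (not in B)
Elements: {5, 11, 12, 13}

Elements only in A (not in B): {5, 11, 12, 13}


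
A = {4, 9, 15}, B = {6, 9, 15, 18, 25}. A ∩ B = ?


A ∩ B = elements in both A and B
A = {4, 9, 15}
B = {6, 9, 15, 18, 25}
A ∩ B = {9, 15}

A ∩ B = {9, 15}


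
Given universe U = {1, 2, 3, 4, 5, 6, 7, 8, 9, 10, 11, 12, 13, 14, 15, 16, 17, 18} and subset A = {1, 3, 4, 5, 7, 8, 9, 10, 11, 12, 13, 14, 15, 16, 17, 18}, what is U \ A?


Aᶜ = U \ A = elements in U but not in A
U = {1, 2, 3, 4, 5, 6, 7, 8, 9, 10, 11, 12, 13, 14, 15, 16, 17, 18}
A = {1, 3, 4, 5, 7, 8, 9, 10, 11, 12, 13, 14, 15, 16, 17, 18}
Aᶜ = {2, 6}

Aᶜ = {2, 6}


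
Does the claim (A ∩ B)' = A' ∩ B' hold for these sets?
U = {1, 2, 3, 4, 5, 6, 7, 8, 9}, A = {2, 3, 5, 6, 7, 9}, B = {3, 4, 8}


LHS: A ∩ B = {3}
(A ∩ B)' = U \ (A ∩ B) = {1, 2, 4, 5, 6, 7, 8, 9}
A' = {1, 4, 8}, B' = {1, 2, 5, 6, 7, 9}
Claimed RHS: A' ∩ B' = {1}
Identity is INVALID: LHS = {1, 2, 4, 5, 6, 7, 8, 9} but the RHS claimed here equals {1}. The correct form is (A ∩ B)' = A' ∪ B'.

Identity is invalid: (A ∩ B)' = {1, 2, 4, 5, 6, 7, 8, 9} but A' ∩ B' = {1}. The correct De Morgan law is (A ∩ B)' = A' ∪ B'.


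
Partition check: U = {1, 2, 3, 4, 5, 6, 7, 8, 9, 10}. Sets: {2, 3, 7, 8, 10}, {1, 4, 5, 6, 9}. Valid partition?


A partition requires: (1) non-empty parts, (2) pairwise disjoint, (3) union = U
Parts: {2, 3, 7, 8, 10}, {1, 4, 5, 6, 9}
Union of parts: {1, 2, 3, 4, 5, 6, 7, 8, 9, 10}
U = {1, 2, 3, 4, 5, 6, 7, 8, 9, 10}
All non-empty? True
Pairwise disjoint? True
Covers U? True

Yes, valid partition


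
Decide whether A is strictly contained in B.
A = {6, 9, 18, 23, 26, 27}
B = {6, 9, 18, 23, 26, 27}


A ⊂ B requires: A ⊆ B AND A ≠ B.
A ⊆ B? Yes
A = B? Yes
A = B, so A is not a PROPER subset.

No, A is not a proper subset of B


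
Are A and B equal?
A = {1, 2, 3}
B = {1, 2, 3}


Two sets are equal iff they have exactly the same elements.
A = {1, 2, 3}
B = {1, 2, 3}
Same elements → A = B

Yes, A = B


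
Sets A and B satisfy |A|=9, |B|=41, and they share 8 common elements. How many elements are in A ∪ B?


|A ∪ B| = |A| + |B| - |A ∩ B|
= 9 + 41 - 8
= 42

|A ∪ B| = 42


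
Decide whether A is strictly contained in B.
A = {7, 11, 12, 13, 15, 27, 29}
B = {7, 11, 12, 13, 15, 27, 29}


A ⊂ B requires: A ⊆ B AND A ≠ B.
A ⊆ B? Yes
A = B? Yes
A = B, so A is not a PROPER subset.

No, A is not a proper subset of B


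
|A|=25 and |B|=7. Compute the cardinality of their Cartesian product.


|A × B| = |A| × |B|
= 25 × 7
= 175

|A × B| = 175


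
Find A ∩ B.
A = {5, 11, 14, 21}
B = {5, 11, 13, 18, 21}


A ∩ B = elements in both A and B
A = {5, 11, 14, 21}
B = {5, 11, 13, 18, 21}
A ∩ B = {5, 11, 21}

A ∩ B = {5, 11, 21}


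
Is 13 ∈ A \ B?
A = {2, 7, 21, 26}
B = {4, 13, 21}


A = {2, 7, 21, 26}, B = {4, 13, 21}
A \ B = elements in A but not in B
A \ B = {2, 7, 26}
Checking if 13 ∈ A \ B
13 is not in A \ B → False

13 ∉ A \ B


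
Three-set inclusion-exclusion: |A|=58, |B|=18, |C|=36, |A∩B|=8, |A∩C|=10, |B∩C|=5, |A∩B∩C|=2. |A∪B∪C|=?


|A∪B∪C| = |A|+|B|+|C| - |A∩B|-|A∩C|-|B∩C| + |A∩B∩C|
= 58+18+36 - 8-10-5 + 2
= 112 - 23 + 2
= 91

|A ∪ B ∪ C| = 91


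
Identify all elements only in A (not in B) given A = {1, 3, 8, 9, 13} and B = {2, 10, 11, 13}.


A = {1, 3, 8, 9, 13}
B = {2, 10, 11, 13}
Region: only in A (not in B)
Elements: {1, 3, 8, 9}

Elements only in A (not in B): {1, 3, 8, 9}


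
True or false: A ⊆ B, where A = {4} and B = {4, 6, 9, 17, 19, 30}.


A ⊆ B means every element of A is in B.
All elements of A are in B.
So A ⊆ B.

Yes, A ⊆ B


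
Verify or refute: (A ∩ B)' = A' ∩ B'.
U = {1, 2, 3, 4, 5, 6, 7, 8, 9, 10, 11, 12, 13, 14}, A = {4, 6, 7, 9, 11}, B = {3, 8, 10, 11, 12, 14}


LHS: A ∩ B = {11}
(A ∩ B)' = U \ (A ∩ B) = {1, 2, 3, 4, 5, 6, 7, 8, 9, 10, 12, 13, 14}
A' = {1, 2, 3, 5, 8, 10, 12, 13, 14}, B' = {1, 2, 4, 5, 6, 7, 9, 13}
Claimed RHS: A' ∩ B' = {1, 2, 5, 13}
Identity is INVALID: LHS = {1, 2, 3, 4, 5, 6, 7, 8, 9, 10, 12, 13, 14} but the RHS claimed here equals {1, 2, 5, 13}. The correct form is (A ∩ B)' = A' ∪ B'.

Identity is invalid: (A ∩ B)' = {1, 2, 3, 4, 5, 6, 7, 8, 9, 10, 12, 13, 14} but A' ∩ B' = {1, 2, 5, 13}. The correct De Morgan law is (A ∩ B)' = A' ∪ B'.


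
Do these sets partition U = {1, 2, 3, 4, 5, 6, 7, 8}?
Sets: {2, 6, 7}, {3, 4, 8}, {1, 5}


A partition requires: (1) non-empty parts, (2) pairwise disjoint, (3) union = U
Parts: {2, 6, 7}, {3, 4, 8}, {1, 5}
Union of parts: {1, 2, 3, 4, 5, 6, 7, 8}
U = {1, 2, 3, 4, 5, 6, 7, 8}
All non-empty? True
Pairwise disjoint? True
Covers U? True

Yes, valid partition


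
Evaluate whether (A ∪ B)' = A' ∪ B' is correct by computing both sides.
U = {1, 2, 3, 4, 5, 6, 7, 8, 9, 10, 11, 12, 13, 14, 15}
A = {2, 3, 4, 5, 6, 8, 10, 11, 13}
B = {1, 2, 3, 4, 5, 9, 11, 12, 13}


LHS: A ∪ B = {1, 2, 3, 4, 5, 6, 8, 9, 10, 11, 12, 13}
(A ∪ B)' = U \ (A ∪ B) = {7, 14, 15}
A' = {1, 7, 9, 12, 14, 15}, B' = {6, 7, 8, 10, 14, 15}
Claimed RHS: A' ∪ B' = {1, 6, 7, 8, 9, 10, 12, 14, 15}
Identity is INVALID: LHS = {7, 14, 15} but the RHS claimed here equals {1, 6, 7, 8, 9, 10, 12, 14, 15}. The correct form is (A ∪ B)' = A' ∩ B'.

Identity is invalid: (A ∪ B)' = {7, 14, 15} but A' ∪ B' = {1, 6, 7, 8, 9, 10, 12, 14, 15}. The correct De Morgan law is (A ∪ B)' = A' ∩ B'.
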